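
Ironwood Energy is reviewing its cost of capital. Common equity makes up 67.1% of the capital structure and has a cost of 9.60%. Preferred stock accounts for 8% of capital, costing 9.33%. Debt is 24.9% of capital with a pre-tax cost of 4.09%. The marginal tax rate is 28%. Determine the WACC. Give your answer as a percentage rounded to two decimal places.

After-tax cost of debt = 4.09% × (1 − 28%) = 2.9448%.
WACC = 0.671 × 9.6000% + 0.080 × 9.3300% + 0.249 × 2.9448% = 7.9213%.

7.92%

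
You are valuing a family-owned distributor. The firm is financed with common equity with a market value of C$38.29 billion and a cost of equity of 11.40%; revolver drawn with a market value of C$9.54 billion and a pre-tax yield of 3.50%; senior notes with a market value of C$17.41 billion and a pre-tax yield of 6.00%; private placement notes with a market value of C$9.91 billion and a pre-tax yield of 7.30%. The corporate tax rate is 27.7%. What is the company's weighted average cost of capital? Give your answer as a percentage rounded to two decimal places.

Total capital V = 38.29 + 9.54 + 17.41 + 9.91 = 75.15.
Equity: weight = 38.29/75.15 = 0.5095; cost = 11.4%.
Revolver drawn: weight = 9.54/75.15 = 0.1269; after-tax cost = 3.5% × (1 − 27.7%) = 2.5305%.
Senior notes: weight = 17.41/75.15 = 0.2317; after-tax cost = 6% × (1 − 27.7%) = 4.3380%.
Private placement notes: weight = 9.91/75.15 = 0.1319; after-tax cost = 7.3% × (1 − 27.7%) = 5.2779%.
WACC = 0.5095 × 11.4000% + 0.1269 × 2.5305% + 0.2317 × 4.3380% + 0.1319 × 5.2779% = 7.8307%.

7.83%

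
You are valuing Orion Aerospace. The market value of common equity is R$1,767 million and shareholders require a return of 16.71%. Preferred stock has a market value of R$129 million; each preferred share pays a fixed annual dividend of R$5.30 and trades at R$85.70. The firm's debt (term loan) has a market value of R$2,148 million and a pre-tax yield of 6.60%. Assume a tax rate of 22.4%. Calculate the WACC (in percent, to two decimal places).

Cost of preferred: Rp = 5.3 / 85.7 = 6.1844%.
Total capital V = 1767 + 129 + 2148 = 4044.
Equity: weight = 1767/4044 = 0.4369; cost = 16.71%.
Preferred: weight = 129/4044 = 0.0319; cost = 6.1844%.
Term loan: weight = 2148/4044 = 0.5312; after-tax cost = 6.6% × (1 − 22.4%) = 5.1216%.
WACC = 0.4369 × 16.7100% + 0.0319 × 6.1844% + 0.5312 × 5.1216% = 10.2190%.

10.22%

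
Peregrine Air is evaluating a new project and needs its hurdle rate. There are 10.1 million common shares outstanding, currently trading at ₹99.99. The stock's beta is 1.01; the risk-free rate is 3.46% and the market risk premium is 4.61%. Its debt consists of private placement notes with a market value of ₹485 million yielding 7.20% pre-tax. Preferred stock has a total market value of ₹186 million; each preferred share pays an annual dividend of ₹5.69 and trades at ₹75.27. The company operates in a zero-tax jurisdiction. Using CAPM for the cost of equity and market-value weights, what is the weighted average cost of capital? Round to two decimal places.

7.79%

Cost of equity via CAPM: Re = 3.46% + 1.01 × 4.61% = 8.1161%.
Cost of preferred: Rp = 5.69 / 75.27 = 7.5595%.
Market value of equity E = 99.99 × 10.1m = 1009.899m.
Total capital V = 1009.899 + 186 + 485 = 1680.899.
Equity: weight = 1009.899/1680.899 = 0.6008; cost = 8.1161%.
Preferred: weight = 186/1680.899 = 0.1107; cost = 7.5595%.
Private placement notes: weight = 485/1680.899 = 0.2885; after-tax cost = 7.2% × (1 − 0%) = 7.2000%.
WACC = 0.6008 × 8.1161% + 0.1107 × 7.5595% + 0.2885 × 7.2000% = 7.7902%.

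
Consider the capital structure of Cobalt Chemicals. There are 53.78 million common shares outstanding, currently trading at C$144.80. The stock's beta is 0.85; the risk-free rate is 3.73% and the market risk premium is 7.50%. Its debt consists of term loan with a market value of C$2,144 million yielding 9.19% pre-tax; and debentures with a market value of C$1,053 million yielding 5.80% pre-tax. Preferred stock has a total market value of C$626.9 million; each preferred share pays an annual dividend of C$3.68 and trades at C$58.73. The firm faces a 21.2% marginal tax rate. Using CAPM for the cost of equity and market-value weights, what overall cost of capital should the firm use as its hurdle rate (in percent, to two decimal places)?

Cost of equity via CAPM: Re = 3.73% + 0.85 × 7.5% = 10.1050%.
Cost of preferred: Rp = 3.68 / 58.73 = 6.2660%.
Market value of equity E = 144.8 × 53.78m = 7787.344m.
Total capital V = 7787.344 + 626.9 + 2144 + 1053 = 11611.244.
Equity: weight = 7787.344/11611.244 = 0.6707; cost = 10.105%.
Preferred: weight = 626.9/11611.244 = 0.0540; cost = 6.266%.
Term loan: weight = 2144/11611.244 = 0.1846; after-tax cost = 9.19% × (1 − 21.2%) = 7.2417%.
Debentures: weight = 1053/11611.244 = 0.0907; after-tax cost = 5.8% × (1 − 21.2%) = 4.5704%.
WACC = 0.6707 × 10.1050% + 0.0540 × 6.2660% + 0.1846 × 7.2417% + 0.0907 × 4.5704% = 8.8671%.

8.87%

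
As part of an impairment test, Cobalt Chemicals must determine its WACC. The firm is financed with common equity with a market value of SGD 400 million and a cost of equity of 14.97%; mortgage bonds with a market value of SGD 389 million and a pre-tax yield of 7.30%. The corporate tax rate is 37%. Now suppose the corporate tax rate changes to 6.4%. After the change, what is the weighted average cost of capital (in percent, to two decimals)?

After the change:
Total capital V = 400 + 389 = 789.
Equity: weight = 400/789 = 0.5070; cost = 14.97%.
Mortgage bonds: weight = 389/789 = 0.4930; after-tax cost = 7.3% × (1 − 6.4%) = 6.8328%.
WACC = 0.5070 × 14.9700% + 0.4930 × 6.8328% = 10.9581%.

10.96%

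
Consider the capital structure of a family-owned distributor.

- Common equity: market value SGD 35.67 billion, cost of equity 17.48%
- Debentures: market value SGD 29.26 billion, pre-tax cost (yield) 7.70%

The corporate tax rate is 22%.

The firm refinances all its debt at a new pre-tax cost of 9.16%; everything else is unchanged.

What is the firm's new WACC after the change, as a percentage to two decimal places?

After the change:
Total capital V = 35.67 + 29.26 = 64.93.
Equity: weight = 35.67/64.93 = 0.5494; cost = 17.48%.
Debentures: weight = 29.26/64.93 = 0.4506; after-tax cost = 9.16% × (1 − 22%) = 7.1448%.
WACC = 0.5494 × 17.4800% + 0.4506 × 7.1448% = 12.8226%.

12.82%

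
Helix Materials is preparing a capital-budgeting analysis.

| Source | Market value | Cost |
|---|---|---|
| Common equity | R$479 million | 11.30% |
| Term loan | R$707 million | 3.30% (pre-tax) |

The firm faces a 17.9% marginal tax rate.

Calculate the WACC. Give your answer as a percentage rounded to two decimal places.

Total capital V = 479 + 707 = 1186.
Equity: weight = 479/1186 = 0.4039; cost = 11.3%.
Term loan: weight = 707/1186 = 0.5961; after-tax cost = 3.3% × (1 − 17.9%) = 2.7093%.
WACC = 0.4039 × 11.3000% + 0.5961 × 2.7093% = 6.1789%.

6.18%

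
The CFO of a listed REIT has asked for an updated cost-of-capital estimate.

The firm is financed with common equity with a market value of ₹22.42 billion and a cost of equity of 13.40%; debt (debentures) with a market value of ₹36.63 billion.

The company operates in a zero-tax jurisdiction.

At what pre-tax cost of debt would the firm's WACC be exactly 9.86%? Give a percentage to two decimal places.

Total capital V = 22.42 + 36.63 = 59.05.
Equity weight = 22.42/59.05 = 0.3797.
Debentures weight = 36.63/59.05 = 0.6203.
Equity contribution = 0.3797 × 13.4% = 5.0877%.
Remaining for debt = 9.86% − 5.0877% = 4.7723%.
Rd × (1 − 0%) × 0.6203 = 4.7723%  ⇒  Rd = 7.6933%.

7.69%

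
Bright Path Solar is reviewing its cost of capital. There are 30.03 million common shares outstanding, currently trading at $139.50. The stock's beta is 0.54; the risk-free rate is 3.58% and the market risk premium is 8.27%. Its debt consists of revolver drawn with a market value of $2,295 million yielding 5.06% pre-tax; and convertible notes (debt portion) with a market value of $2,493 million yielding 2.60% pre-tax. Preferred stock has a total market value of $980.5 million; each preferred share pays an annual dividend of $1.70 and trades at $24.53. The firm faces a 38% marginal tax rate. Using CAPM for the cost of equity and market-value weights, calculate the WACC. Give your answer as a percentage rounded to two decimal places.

Cost of equity via CAPM: Re = 3.58% + 0.54 × 8.27% = 8.0458%.
Cost of preferred: Rp = 1.7 / 24.53 = 6.9303%.
Market value of equity E = 139.5 × 30.03m = 4189.185m.
Total capital V = 4189.185 + 980.5 + 2295 + 2493 = 9957.685.
Equity: weight = 4189.185/9957.685 = 0.4207; cost = 8.0458%.
Preferred: weight = 980.5/9957.685 = 0.0985; cost = 6.9303%.
Revolver drawn: weight = 2295/9957.685 = 0.2305; after-tax cost = 5.06% × (1 − 38%) = 3.1372%.
Convertible notes (debt portion): weight = 2493/9957.685 = 0.2504; after-tax cost = 2.6% × (1 − 38%) = 1.6120%.
WACC = 0.4207 × 8.0458% + 0.0985 × 6.9303% + 0.2305 × 3.1372% + 0.2504 × 1.6120% = 5.1939%.

5.19%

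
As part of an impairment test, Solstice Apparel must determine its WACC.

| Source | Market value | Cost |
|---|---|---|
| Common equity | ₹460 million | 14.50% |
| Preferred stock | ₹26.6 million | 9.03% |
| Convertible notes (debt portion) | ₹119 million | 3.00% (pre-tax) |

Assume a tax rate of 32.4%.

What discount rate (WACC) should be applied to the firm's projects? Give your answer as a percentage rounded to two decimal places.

Total capital V = 460 + 26.6 + 119 = 605.6.
Equity: weight = 460/605.6 = 0.7596; cost = 14.5%.
Preferred: weight = 26.6/605.6 = 0.0439; cost = 9.03%.
Convertible notes (debt portion): weight = 119/605.6 = 0.1965; after-tax cost = 3% × (1 − 32.4%) = 2.0280%.
WACC = 0.7596 × 14.5000% + 0.0439 × 9.0300% + 0.1965 × 2.0280% = 11.8090%.

11.81%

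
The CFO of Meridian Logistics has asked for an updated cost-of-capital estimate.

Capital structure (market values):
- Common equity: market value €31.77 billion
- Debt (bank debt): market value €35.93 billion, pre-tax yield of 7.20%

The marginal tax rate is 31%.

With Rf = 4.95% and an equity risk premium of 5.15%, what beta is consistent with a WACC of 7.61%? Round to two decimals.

1.10

Total capital V = 31.77 + 35.93 = 67.7.
Equity weight = 31.77/67.7 = 0.4693.
Bank debt weight = 35.93/67.7 = 0.5307.
Debt contribution = 0.5307 × 7.2% × (1 − 31%) = 2.6366%.
Required equity contribution = 7.61% − 2.6366% = 4.9734%  ⇒  Re = 10.5979%.
CAPM: 10.5979% = 4.95% + β × 5.15%  ⇒  β = 1.0967.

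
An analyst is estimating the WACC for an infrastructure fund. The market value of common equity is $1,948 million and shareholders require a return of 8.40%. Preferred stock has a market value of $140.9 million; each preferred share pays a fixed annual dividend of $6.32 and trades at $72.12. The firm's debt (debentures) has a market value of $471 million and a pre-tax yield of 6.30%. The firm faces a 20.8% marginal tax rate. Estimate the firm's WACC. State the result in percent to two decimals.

Cost of preferred: Rp = 6.32 / 72.12 = 8.7632%.
Total capital V = 1948 + 140.9 + 471 = 2559.9.
Equity: weight = 1948/2559.9 = 0.7610; cost = 8.4%.
Preferred: weight = 140.9/2559.9 = 0.0550; cost = 8.7632%.
Debentures: weight = 471/2559.9 = 0.1840; after-tax cost = 6.3% × (1 − 20.8%) = 4.9896%.
WACC = 0.7610 × 8.4000% + 0.0550 × 8.7632% + 0.1840 × 4.9896% = 7.7925%.

7.79%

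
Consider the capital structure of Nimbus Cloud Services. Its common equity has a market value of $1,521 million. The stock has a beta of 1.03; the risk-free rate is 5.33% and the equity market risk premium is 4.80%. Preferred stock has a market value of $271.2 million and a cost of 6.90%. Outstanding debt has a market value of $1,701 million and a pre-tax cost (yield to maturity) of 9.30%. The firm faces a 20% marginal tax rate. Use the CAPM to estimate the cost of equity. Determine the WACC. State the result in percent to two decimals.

8.63%

Cost of equity via CAPM: Re = 5.33% + 1.03 × 4.8% = 10.2740%.
Total capital V = 1521 + 271.2 + 1701 = 3493.2.
Equity: weight = 1521/3493.2 = 0.4354; cost = 10.274%.
Preferred: weight = 271.2/3493.2 = 0.0776; cost = 6.9%.
Debt: weight = 1701/3493.2 = 0.4869; after-tax cost = 9.3% × (1 − 20%) = 7.4400%.
WACC = 0.4354 × 10.2740% + 0.0776 × 6.9000% + 0.4869 × 7.4400% = 8.6320%.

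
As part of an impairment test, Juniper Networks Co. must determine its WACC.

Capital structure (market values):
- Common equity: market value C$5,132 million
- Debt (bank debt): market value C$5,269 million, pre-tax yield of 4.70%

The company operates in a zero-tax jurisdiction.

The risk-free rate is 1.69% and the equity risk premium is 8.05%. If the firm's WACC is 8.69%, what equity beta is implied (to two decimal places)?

Total capital V = 5132 + 5269 = 10401.
Equity weight = 5132/10401 = 0.4934.
Bank debt weight = 5269/10401 = 0.5066.
Debt contribution = 0.5066 × 4.7% × (1 − 0%) = 2.3810%.
Required equity contribution = 8.69% − 2.3810% = 6.3090%  ⇒  Re = 12.7865%.
CAPM: 12.7865% = 1.69% + β × 8.05%  ⇒  β = 1.3784.

1.38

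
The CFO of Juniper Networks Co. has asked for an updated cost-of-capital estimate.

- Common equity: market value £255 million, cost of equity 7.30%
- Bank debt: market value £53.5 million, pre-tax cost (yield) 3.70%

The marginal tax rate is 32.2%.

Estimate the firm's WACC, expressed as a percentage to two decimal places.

Total capital V = 255 + 53.5 = 308.5.
Equity: weight = 255/308.5 = 0.8266; cost = 7.3%.
Bank debt: weight = 53.5/308.5 = 0.1734; after-tax cost = 3.7% × (1 − 32.2%) = 2.5086%.
WACC = 0.8266 × 7.3000% + 0.1734 × 2.5086% = 6.4691%.

6.47%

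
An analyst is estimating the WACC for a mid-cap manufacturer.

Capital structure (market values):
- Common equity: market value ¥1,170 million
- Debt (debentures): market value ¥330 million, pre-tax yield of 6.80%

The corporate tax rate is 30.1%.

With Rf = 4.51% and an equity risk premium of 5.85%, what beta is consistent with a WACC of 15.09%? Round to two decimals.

Total capital V = 1170 + 330 = 1500.
Equity weight = 1170/1500 = 0.7800.
Debentures weight = 330/1500 = 0.2200.
Debt contribution = 0.2200 × 6.8% × (1 − 30.1%) = 1.0457%.
Required equity contribution = 15.09% − 1.0457% = 14.0443%  ⇒  Re = 18.0055%.
CAPM: 18.0055% = 4.51% + β × 5.85%  ⇒  β = 2.3069.

2.31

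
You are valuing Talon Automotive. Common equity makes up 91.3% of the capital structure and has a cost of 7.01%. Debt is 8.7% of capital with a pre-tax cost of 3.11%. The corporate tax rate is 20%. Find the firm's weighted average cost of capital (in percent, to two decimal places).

After-tax cost of debt = 3.11% × (1 − 20%) = 2.4880%.
WACC = 0.913 × 7.0100% + 0.087 × 2.4880% = 6.6166%.

6.62%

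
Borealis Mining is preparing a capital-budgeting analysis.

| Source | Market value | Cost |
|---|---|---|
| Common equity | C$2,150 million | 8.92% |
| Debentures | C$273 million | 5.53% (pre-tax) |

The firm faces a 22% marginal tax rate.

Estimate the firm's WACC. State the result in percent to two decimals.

8.40%

Total capital V = 2150 + 273 = 2423.
Equity: weight = 2150/2423 = 0.8873; cost = 8.92%.
Debentures: weight = 273/2423 = 0.1127; after-tax cost = 5.53% × (1 − 22%) = 4.3134%.
WACC = 0.8873 × 8.9200% + 0.1127 × 4.3134% = 8.4010%.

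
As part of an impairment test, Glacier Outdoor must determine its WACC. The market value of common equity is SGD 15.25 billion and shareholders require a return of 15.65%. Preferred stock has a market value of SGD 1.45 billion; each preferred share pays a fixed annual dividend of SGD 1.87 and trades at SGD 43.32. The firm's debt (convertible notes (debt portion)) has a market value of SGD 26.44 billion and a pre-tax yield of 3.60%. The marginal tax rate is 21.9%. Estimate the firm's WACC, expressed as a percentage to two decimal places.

7.40%

Cost of preferred: Rp = 1.87 / 43.32 = 4.3167%.
Total capital V = 15.25 + 1.45 + 26.44 = 43.14.
Equity: weight = 15.25/43.14 = 0.3535; cost = 15.65%.
Preferred: weight = 1.45/43.14 = 0.0336; cost = 4.3167%.
Convertible notes (debt portion): weight = 26.44/43.14 = 0.6129; after-tax cost = 3.6% × (1 − 21.9%) = 2.8116%.
WACC = 0.3535 × 15.6500% + 0.0336 × 4.3167% + 0.6129 × 2.8116% = 7.4006%.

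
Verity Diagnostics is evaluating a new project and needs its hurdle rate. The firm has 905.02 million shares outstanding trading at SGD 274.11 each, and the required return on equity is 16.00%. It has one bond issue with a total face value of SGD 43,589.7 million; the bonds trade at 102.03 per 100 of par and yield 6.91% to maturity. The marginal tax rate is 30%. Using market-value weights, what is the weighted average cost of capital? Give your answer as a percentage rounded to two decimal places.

Market value of equity E = 274.11 × 905.02m = 248075.0322m. Market value of debt D = 43589.7m × 102.03/100 = 44474.57091m.
Total capital V = 248075.0322 + 44474.57091 = 292549.60311.
Equity: weight = 248075.0322/292549.60311 = 0.8480; cost = 16%.
Bonds outstanding: weight = 44474.57091/292549.60311 = 0.1520; after-tax cost = 6.91% × (1 − 30%) = 4.8370%.
WACC = 0.8480 × 16.0000% + 0.1520 × 4.8370% = 14.3030%.

14.30%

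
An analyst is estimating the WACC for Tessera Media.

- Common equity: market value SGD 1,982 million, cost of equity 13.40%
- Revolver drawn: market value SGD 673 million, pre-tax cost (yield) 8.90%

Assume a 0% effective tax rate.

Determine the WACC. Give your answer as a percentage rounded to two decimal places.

12.26%

Total capital V = 1982 + 673 = 2655.
Equity: weight = 1982/2655 = 0.7465; cost = 13.4%.
Revolver drawn: weight = 673/2655 = 0.2535; after-tax cost = 8.9% × (1 − 0%) = 8.9000%.
WACC = 0.7465 × 13.4000% + 0.2535 × 8.9000% = 12.2593%.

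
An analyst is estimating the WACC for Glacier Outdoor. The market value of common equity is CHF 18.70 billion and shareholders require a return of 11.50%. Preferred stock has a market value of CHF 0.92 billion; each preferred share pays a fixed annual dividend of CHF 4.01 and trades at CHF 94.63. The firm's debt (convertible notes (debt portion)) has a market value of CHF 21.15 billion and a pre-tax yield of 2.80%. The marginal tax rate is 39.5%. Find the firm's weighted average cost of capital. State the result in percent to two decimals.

6.25%

Cost of preferred: Rp = 4.01 / 94.63 = 4.2376%.
Total capital V = 18.7 + 0.92 + 21.15 = 40.77.
Equity: weight = 18.7/40.77 = 0.4587; cost = 11.5%.
Preferred: weight = 0.92/40.77 = 0.0226; cost = 4.2376%.
Convertible notes (debt portion): weight = 21.15/40.77 = 0.5188; after-tax cost = 2.8% × (1 − 39.5%) = 1.6940%.
WACC = 0.4587 × 11.5000% + 0.0226 × 4.2376% + 0.5188 × 1.6940% = 6.2491%.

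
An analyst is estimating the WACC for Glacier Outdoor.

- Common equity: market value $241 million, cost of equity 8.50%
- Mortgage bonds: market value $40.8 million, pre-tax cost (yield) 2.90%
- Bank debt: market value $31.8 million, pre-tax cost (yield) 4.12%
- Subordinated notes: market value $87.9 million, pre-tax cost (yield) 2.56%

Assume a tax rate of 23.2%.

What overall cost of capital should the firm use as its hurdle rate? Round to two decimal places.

6.01%

Total capital V = 241 + 40.8 + 31.8 + 87.9 = 401.5.
Equity: weight = 241/401.5 = 0.6002; cost = 8.5%.
Mortgage bonds: weight = 40.8/401.5 = 0.1016; after-tax cost = 2.9% × (1 − 23.2%) = 2.2272%.
Bank debt: weight = 31.8/401.5 = 0.0792; after-tax cost = 4.12% × (1 − 23.2%) = 3.1642%.
Subordinated notes: weight = 87.9/401.5 = 0.2189; after-tax cost = 2.56% × (1 − 23.2%) = 1.9661%.
WACC = 0.6002 × 8.5000% + 0.1016 × 2.2272% + 0.0792 × 3.1642% + 0.2189 × 1.9661% = 6.0095%.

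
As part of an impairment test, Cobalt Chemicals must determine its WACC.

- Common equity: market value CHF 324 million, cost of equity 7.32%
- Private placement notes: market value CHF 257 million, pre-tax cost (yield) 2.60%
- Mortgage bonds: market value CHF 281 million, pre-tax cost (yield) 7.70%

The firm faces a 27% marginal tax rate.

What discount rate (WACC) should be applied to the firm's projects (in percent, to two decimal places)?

5.15%

Total capital V = 324 + 257 + 281 = 862.
Equity: weight = 324/862 = 0.3759; cost = 7.32%.
Private placement notes: weight = 257/862 = 0.2981; after-tax cost = 2.6% × (1 − 27%) = 1.8980%.
Mortgage bonds: weight = 281/862 = 0.3260; after-tax cost = 7.7% × (1 − 27%) = 5.6210%.
WACC = 0.3759 × 7.3200% + 0.2981 × 1.8980% + 0.3260 × 5.6210% = 5.1496%.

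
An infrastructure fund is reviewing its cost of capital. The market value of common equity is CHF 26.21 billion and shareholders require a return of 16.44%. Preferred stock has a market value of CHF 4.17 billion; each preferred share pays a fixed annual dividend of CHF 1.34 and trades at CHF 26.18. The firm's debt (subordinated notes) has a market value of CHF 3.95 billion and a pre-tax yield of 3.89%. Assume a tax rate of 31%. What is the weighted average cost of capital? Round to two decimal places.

Cost of preferred: Rp = 1.34 / 26.18 = 5.1184%.
Total capital V = 26.21 + 4.17 + 3.95 = 34.33.
Equity: weight = 26.21/34.33 = 0.7635; cost = 16.44%.
Preferred: weight = 4.17/34.33 = 0.1215; cost = 5.1184%.
Subordinated notes: weight = 3.95/34.33 = 0.1151; after-tax cost = 3.89% × (1 − 31%) = 2.6841%.
WACC = 0.7635 × 16.4400% + 0.1215 × 5.1184% + 0.1151 × 2.6841% = 13.4820%.

13.48%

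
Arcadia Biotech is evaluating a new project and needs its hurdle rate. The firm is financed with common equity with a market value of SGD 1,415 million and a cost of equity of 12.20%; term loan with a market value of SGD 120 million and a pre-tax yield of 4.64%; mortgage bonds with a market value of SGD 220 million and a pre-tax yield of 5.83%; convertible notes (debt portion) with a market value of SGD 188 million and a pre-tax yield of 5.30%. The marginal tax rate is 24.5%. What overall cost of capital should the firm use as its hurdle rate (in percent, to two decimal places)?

9.99%

Total capital V = 1415 + 120 + 220 + 188 = 1943.
Equity: weight = 1415/1943 = 0.7283; cost = 12.2%.
Term loan: weight = 120/1943 = 0.0618; after-tax cost = 4.64% × (1 − 24.5%) = 3.5032%.
Mortgage bonds: weight = 220/1943 = 0.1132; after-tax cost = 5.83% × (1 − 24.5%) = 4.4017%.
Convertible notes (debt portion): weight = 188/1943 = 0.0968; after-tax cost = 5.3% × (1 − 24.5%) = 4.0015%.
WACC = 0.7283 × 12.2000% + 0.0618 × 3.5032% + 0.1132 × 4.4017% + 0.0968 × 4.0015% = 9.9866%.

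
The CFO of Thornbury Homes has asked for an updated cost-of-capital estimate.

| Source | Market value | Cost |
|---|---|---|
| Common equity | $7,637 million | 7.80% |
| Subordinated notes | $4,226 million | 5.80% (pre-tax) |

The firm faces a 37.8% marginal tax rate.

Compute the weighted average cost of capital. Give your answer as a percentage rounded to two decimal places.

6.31%

Total capital V = 7637 + 4226 = 11863.
Equity: weight = 7637/11863 = 0.6438; cost = 7.8%.
Subordinated notes: weight = 4226/11863 = 0.3562; after-tax cost = 5.8% × (1 − 37.8%) = 3.6076%.
WACC = 0.6438 × 7.8000% + 0.3562 × 3.6076% = 6.3065%.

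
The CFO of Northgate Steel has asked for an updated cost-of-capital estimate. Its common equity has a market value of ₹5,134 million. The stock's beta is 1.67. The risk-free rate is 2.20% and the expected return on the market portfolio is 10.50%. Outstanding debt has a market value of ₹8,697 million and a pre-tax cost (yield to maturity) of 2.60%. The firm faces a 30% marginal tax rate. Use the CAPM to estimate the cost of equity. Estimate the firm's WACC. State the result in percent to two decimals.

Market risk premium = 10.5% − 2.2% = 8.3%.
Cost of equity via CAPM: Re = 2.2% + 1.67 × 8.3% = 16.0610%.
Total capital V = 5134 + 8697 = 13831.
Equity: weight = 5134/13831 = 0.3712; cost = 16.061%.
Debt: weight = 8697/13831 = 0.6288; after-tax cost = 2.6% × (1 − 30%) = 1.8200%.
WACC = 0.3712 × 16.0610% + 0.6288 × 1.8200% = 7.1062%.

7.11%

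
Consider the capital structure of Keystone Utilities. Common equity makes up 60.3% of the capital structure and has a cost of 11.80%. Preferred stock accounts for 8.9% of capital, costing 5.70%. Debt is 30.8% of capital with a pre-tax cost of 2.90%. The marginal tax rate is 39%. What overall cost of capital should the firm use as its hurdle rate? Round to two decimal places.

8.17%

After-tax cost of debt = 2.9% × (1 − 39%) = 1.7690%.
WACC = 0.603 × 11.8000% + 0.089 × 5.7000% + 0.308 × 1.7690% = 8.1676%.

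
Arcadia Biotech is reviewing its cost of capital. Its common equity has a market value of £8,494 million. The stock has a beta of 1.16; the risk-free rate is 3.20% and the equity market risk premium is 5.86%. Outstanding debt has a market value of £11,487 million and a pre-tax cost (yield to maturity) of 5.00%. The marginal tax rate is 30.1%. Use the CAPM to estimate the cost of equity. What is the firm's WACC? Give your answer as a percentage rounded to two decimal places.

6.26%

Cost of equity via CAPM: Re = 3.2% + 1.16 × 5.86% = 9.9976%.
Total capital V = 8494 + 11487 = 19981.
Equity: weight = 8494/19981 = 0.4251; cost = 9.9976%.
Debt: weight = 11487/19981 = 0.5749; after-tax cost = 5% × (1 − 30.1%) = 3.4950%.
WACC = 0.4251 × 9.9976% + 0.5749 × 3.4950% = 6.2593%.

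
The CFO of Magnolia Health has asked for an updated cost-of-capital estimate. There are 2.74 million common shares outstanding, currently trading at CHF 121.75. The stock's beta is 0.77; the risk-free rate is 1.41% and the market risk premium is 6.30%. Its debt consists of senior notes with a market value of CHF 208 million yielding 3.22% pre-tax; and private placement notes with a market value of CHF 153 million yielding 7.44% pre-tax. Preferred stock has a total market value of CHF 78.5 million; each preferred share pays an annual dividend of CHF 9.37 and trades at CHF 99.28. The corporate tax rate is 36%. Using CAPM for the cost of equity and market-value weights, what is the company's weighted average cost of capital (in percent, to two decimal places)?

Cost of equity via CAPM: Re = 1.41% + 0.77 × 6.3% = 6.2610%.
Cost of preferred: Rp = 9.37 / 99.28 = 9.4380%.
Market value of equity E = 121.75 × 2.74m = 333.595m.
Total capital V = 333.595 + 78.5 + 208 + 153 = 773.095.
Equity: weight = 333.595/773.095 = 0.4315; cost = 6.261%.
Preferred: weight = 78.5/773.095 = 0.1015; cost = 9.438%.
Senior notes: weight = 208/773.095 = 0.2690; after-tax cost = 3.22% × (1 − 36%) = 2.0608%.
Private placement notes: weight = 153/773.095 = 0.1979; after-tax cost = 7.44% × (1 − 36%) = 4.7616%.
WACC = 0.4315 × 6.2610% + 0.1015 × 9.4380% + 0.2690 × 2.0608% + 0.1979 × 4.7616% = 5.1568%.

5.16%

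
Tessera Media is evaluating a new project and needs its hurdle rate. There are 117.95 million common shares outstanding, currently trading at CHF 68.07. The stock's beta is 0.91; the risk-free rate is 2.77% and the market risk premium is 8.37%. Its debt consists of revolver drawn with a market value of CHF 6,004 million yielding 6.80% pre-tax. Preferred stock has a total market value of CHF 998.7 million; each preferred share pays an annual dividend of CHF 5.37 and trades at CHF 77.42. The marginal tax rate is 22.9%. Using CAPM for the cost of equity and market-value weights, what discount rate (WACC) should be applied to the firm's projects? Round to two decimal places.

Cost of equity via CAPM: Re = 2.77% + 0.91 × 8.37% = 10.3867%.
Cost of preferred: Rp = 5.37 / 77.42 = 6.9362%.
Market value of equity E = 68.07 × 117.95m = 8028.8565m.
Total capital V = 8028.8565 + 998.7 + 6004 = 15031.5565.
Equity: weight = 8028.8565/15031.5565 = 0.5341; cost = 10.3867%.
Preferred: weight = 998.7/15031.5565 = 0.0664; cost = 6.9362%.
Revolver drawn: weight = 6004/15031.5565 = 0.3994; after-tax cost = 6.8% × (1 − 22.9%) = 5.2428%.
WACC = 0.5341 × 10.3867% + 0.0664 × 6.9362% + 0.3994 × 5.2428% = 8.1028%.

8.10%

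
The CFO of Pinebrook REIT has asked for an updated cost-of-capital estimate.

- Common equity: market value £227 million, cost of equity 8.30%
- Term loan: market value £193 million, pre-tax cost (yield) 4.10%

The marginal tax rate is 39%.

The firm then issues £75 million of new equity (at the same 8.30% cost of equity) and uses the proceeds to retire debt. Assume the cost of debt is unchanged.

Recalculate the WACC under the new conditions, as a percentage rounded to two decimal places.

6.67%

After the change:
Total capital V = 302 + 118 = 420.
Equity: weight = 302/420 = 0.7190; cost = 8.3%.
Term loan: weight = 118/420 = 0.2810; after-tax cost = 4.1% × (1 − 39%) = 2.5010%.
WACC = 0.7190 × 8.3000% + 0.2810 × 2.5010% = 6.6708%.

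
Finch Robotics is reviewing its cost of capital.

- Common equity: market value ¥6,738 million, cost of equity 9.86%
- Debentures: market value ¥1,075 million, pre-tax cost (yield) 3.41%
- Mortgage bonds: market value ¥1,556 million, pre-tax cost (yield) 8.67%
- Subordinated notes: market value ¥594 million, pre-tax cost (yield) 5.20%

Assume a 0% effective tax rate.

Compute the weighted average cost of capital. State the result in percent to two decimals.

8.70%

Total capital V = 6738 + 1075 + 1556 + 594 = 9963.
Equity: weight = 6738/9963 = 0.6763; cost = 9.86%.
Debentures: weight = 1075/9963 = 0.1079; after-tax cost = 3.41% × (1 − 0%) = 3.4100%.
Mortgage bonds: weight = 1556/9963 = 0.1562; after-tax cost = 8.67% × (1 − 0%) = 8.6700%.
Subordinated notes: weight = 594/9963 = 0.0596; after-tax cost = 5.2% × (1 − 0%) = 5.2000%.
WACC = 0.6763 × 9.8600% + 0.1079 × 3.4100% + 0.1562 × 8.6700% + 0.0596 × 5.2000% = 8.7004%.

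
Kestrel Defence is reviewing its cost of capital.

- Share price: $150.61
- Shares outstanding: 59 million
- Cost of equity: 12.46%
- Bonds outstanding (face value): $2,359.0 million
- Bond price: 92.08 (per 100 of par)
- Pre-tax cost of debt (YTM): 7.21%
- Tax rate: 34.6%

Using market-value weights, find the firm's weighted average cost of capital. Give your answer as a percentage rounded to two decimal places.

10.94%

Market value of equity E = 150.61 × 59m = 8885.99m. Market value of debt D = 2359m × 92.08/100 = 2172.1672m.
Total capital V = 8885.99 + 2172.1672 = 11058.1572.
Equity: weight = 8885.99/11058.1572 = 0.8036; cost = 12.46%.
Bonds outstanding: weight = 2172.1672/11058.1572 = 0.1964; after-tax cost = 7.21% × (1 − 34.6%) = 4.7153%.
WACC = 0.8036 × 12.4600% + 0.1964 × 4.7153% = 10.9387%.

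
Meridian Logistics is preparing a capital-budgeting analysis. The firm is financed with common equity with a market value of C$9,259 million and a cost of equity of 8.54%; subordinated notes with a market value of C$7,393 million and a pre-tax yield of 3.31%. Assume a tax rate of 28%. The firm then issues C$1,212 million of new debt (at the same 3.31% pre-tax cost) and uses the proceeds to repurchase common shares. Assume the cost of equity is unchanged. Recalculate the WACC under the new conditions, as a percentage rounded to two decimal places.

5.36%

After the change:
Total capital V = 8047 + 8605 = 16652.
Equity: weight = 8047/16652 = 0.4832; cost = 8.54%.
Subordinated notes: weight = 8605/16652 = 0.5168; after-tax cost = 3.31% × (1 − 28%) = 2.3832%.
WACC = 0.4832 × 8.5400% + 0.5168 × 2.3832% = 5.3584%.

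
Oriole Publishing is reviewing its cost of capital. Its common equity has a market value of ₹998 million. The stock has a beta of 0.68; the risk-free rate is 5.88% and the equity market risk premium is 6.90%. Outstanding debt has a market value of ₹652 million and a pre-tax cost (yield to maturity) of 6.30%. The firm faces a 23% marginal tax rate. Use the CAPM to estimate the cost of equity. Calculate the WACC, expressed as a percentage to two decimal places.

8.31%

Cost of equity via CAPM: Re = 5.88% + 0.68 × 6.9% = 10.5720%.
Total capital V = 998 + 652 = 1650.
Equity: weight = 998/1650 = 0.6048; cost = 10.572%.
Debt: weight = 652/1650 = 0.3952; after-tax cost = 6.3% × (1 − 23%) = 4.8510%.
WACC = 0.6048 × 10.5720% + 0.3952 × 4.8510% = 8.3113%.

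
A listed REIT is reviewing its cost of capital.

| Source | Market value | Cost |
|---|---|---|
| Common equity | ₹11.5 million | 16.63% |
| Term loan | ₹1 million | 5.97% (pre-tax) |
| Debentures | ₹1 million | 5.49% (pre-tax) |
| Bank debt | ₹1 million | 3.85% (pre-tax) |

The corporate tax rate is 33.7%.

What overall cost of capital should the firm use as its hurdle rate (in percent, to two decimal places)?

13.89%

Total capital V = 11.5 + 1 + 1 + 1 = 14.5.
Equity: weight = 11.5/14.5 = 0.7931; cost = 16.63%.
Term loan: weight = 1/14.5 = 0.0690; after-tax cost = 5.97% × (1 − 33.7%) = 3.9581%.
Debentures: weight = 1/14.5 = 0.0690; after-tax cost = 5.49% × (1 − 33.7%) = 3.6399%.
Bank debt: weight = 1/14.5 = 0.0690; after-tax cost = 3.85% × (1 − 33.7%) = 2.5526%.
WACC = 0.7931 × 16.6300% + 0.0690 × 3.9581% + 0.0690 × 3.6399% + 0.0690 × 2.5526% = 13.8893%.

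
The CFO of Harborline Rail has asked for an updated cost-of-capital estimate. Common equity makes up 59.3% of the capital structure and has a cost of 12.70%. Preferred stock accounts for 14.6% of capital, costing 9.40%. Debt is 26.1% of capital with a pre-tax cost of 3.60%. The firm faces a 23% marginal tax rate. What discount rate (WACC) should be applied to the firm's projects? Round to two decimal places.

After-tax cost of debt = 3.6% × (1 − 23%) = 2.7720%.
WACC = 0.593 × 12.7000% + 0.146 × 9.4000% + 0.261 × 2.7720% = 9.6270%.

9.63%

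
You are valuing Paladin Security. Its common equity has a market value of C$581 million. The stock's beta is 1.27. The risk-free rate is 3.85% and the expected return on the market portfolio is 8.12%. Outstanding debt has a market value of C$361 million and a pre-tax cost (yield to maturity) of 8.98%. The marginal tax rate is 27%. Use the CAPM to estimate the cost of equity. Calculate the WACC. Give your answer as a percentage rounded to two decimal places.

Market risk premium = 8.12% − 3.85% = 4.27%.
Cost of equity via CAPM: Re = 3.85% + 1.27 × 4.27% = 9.2729%.
Total capital V = 581 + 361 = 942.
Equity: weight = 581/942 = 0.6168; cost = 9.2729%.
Debt: weight = 361/942 = 0.3832; after-tax cost = 8.98% × (1 − 27%) = 6.5554%.
WACC = 0.6168 × 9.2729% + 0.3832 × 6.5554% = 8.2315%.

8.23%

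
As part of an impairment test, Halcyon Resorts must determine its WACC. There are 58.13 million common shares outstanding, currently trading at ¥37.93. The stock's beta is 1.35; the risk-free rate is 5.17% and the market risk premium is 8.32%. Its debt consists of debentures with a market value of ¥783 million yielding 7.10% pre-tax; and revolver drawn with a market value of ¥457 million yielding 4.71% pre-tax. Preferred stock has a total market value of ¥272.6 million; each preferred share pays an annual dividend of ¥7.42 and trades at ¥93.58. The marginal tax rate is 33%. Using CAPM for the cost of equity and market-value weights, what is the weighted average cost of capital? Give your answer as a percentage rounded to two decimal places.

Cost of equity via CAPM: Re = 5.17% + 1.35 × 8.32% = 16.4020%.
Cost of preferred: Rp = 7.42 / 93.58 = 7.9290%.
Market value of equity E = 37.93 × 58.13m = 2204.8709m.
Total capital V = 2204.8709 + 272.6 + 783 + 457 = 3717.4709.
Equity: weight = 2204.8709/3717.4709 = 0.5931; cost = 16.402%.
Preferred: weight = 272.6/3717.4709 = 0.0733; cost = 7.929%.
Debentures: weight = 783/3717.4709 = 0.2106; after-tax cost = 7.1% × (1 − 33%) = 4.7570%.
Revolver drawn: weight = 457/3717.4709 = 0.1229; after-tax cost = 4.71% × (1 − 33%) = 3.1557%.
WACC = 0.5931 × 16.4020% + 0.0733 × 7.9290% + 0.2106 × 4.7570% + 0.1229 × 3.1557% = 11.6995%.

11.70%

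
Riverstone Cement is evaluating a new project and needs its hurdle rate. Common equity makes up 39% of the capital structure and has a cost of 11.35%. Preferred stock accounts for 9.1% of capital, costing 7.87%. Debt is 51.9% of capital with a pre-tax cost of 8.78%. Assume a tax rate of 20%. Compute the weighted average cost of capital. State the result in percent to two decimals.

After-tax cost of debt = 8.78% × (1 − 20%) = 7.0240%.
WACC = 0.390 × 11.3500% + 0.091 × 7.8700% + 0.519 × 7.0240% = 8.7881%.

8.79%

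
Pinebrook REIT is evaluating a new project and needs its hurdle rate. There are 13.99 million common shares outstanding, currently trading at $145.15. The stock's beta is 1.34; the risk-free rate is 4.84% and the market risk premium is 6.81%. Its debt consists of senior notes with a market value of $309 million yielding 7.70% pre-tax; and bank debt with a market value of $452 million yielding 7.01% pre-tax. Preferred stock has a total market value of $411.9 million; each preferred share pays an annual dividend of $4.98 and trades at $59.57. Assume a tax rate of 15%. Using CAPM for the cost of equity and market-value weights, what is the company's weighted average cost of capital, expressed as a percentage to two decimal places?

11.40%

Cost of equity via CAPM: Re = 4.84% + 1.34 × 6.81% = 13.9654%.
Cost of preferred: Rp = 4.98 / 59.57 = 8.3599%.
Market value of equity E = 145.15 × 13.99m = 2030.6485m.
Total capital V = 2030.6485 + 411.9 + 309 + 452 = 3203.5485.
Equity: weight = 2030.6485/3203.5485 = 0.6339; cost = 13.9654%.
Preferred: weight = 411.9/3203.5485 = 0.1286; cost = 8.3599%.
Senior notes: weight = 309/3203.5485 = 0.0965; after-tax cost = 7.7% × (1 − 15%) = 6.5450%.
Bank debt: weight = 452/3203.5485 = 0.1411; after-tax cost = 7.01% × (1 − 15%) = 5.9585%.
WACC = 0.6339 × 13.9654% + 0.1286 × 8.3599% + 0.0965 × 6.5450% + 0.1411 × 5.9585% = 11.3992%.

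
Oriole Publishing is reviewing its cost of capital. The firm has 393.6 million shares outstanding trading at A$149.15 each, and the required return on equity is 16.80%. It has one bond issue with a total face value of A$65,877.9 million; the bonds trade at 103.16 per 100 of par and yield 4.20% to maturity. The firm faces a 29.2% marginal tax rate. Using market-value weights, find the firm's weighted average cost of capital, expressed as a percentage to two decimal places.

Market value of equity E = 149.15 × 393.6m = 58705.44m. Market value of debt D = 65877.9m × 103.16/100 = 67959.64164m.
Total capital V = 58705.44 + 67959.64164 = 126665.08164.
Equity: weight = 58705.44/126665.08164 = 0.4635; cost = 16.8%.
Bonds outstanding: weight = 67959.64164/126665.08164 = 0.5365; after-tax cost = 4.2% × (1 − 29.2%) = 2.9736%.
WACC = 0.4635 × 16.8000% + 0.5365 × 2.9736% = 9.3817%.

9.38%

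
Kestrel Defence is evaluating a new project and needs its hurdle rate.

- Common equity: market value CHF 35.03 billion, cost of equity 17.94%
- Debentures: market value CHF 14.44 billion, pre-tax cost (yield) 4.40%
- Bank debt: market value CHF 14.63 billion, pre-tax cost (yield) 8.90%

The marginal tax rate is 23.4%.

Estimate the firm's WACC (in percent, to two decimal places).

Total capital V = 35.03 + 14.44 + 14.63 = 64.1.
Equity: weight = 35.03/64.1 = 0.5465; cost = 17.94%.
Debentures: weight = 14.44/64.1 = 0.2253; after-tax cost = 4.4% × (1 − 23.4%) = 3.3704%.
Bank debt: weight = 14.63/64.1 = 0.2282; after-tax cost = 8.9% × (1 − 23.4%) = 6.8174%.
WACC = 0.5465 × 17.9400% + 0.2253 × 3.3704% + 0.2282 × 6.8174% = 12.1193%.

12.12%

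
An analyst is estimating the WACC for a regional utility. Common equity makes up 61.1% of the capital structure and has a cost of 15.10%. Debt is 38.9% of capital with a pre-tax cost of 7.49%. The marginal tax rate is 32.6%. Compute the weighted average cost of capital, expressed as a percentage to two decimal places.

11.19%

After-tax cost of debt = 7.49% × (1 − 32.6%) = 5.0483%.
WACC = 0.611 × 15.1000% + 0.389 × 5.0483% = 11.1899%.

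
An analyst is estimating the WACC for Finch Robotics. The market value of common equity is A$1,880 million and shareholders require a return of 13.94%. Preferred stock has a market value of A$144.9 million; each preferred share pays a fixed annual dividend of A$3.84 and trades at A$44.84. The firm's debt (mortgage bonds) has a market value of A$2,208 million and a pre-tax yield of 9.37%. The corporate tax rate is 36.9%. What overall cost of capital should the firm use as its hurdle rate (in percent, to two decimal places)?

Cost of preferred: Rp = 3.84 / 44.84 = 8.5638%.
Total capital V = 1880 + 144.9 + 2208 = 4232.9.
Equity: weight = 1880/4232.9 = 0.4441; cost = 13.94%.
Preferred: weight = 144.9/4232.9 = 0.0342; cost = 8.5638%.
Mortgage bonds: weight = 2208/4232.9 = 0.5216; after-tax cost = 9.37% × (1 − 36.9%) = 5.9125%.
WACC = 0.4441 × 13.9400% + 0.0342 × 8.5638% + 0.5216 × 5.9125% = 9.5686%.

9.57%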